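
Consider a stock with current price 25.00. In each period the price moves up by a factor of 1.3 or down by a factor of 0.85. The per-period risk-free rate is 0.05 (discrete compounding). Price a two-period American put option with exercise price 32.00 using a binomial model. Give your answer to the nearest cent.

Risk-neutral probability p = (1 + 0.05 − 0.85)/(1.3 − 0.85) = 0.2000/0.4500 = 0.4444
Terminal stock prices: S_uu = 42.25, S_ud = 27.62, S_dd = 18.06
Terminal payoffs (K − S): max(-10.25, 0) = 0, max(4.375, 0) = 4.375, max(13.94, 0) = 13.94
Node u (S = 32.5): continuation = 1/1.05·[0.4444·0.0000 + 0.5556·4.3750] = 2.3148; exercise value = 0.0000 ≤ continuation, so V_u = 2.3148
Node d (S = 21.25): continuation = 1/1.05·[0.4444·4.3750 + 0.5556·13.9375] = 9.2262; exercise value = 10.7500 > continuation, so V_d = 10.7500 (exercise)
Node 0 (S = 25): continuation = 1/1.05·[0.4444·2.3148 + 0.5556·10.7500] = 6.6676; exercise value = 7.0000 > continuation, so V_0 = 7.0000 (exercise)

7.00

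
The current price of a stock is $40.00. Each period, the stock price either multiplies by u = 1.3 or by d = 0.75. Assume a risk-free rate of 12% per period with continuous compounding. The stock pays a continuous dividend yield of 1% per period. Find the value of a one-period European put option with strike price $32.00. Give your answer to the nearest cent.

$0.59

Per-period risk-free factor R = e^0.12 = 1.1275; dividend-adjusted growth = e^(0.12−0.01) = 1.1163.
Risk-neutral probability p = (1.1163 − 0.75)/(1.3 − 0.75) = 0.3663/0.5500 = 0.6660
Terminal stock prices: S_u = 52, S_d = 30
Terminal payoffs (K − S): max(-20, 0) = 0, max(2, 0) = 2
Node 0 (S = 40): V_0 = e^(−0.12)·[0.6660·0.0000 + 0.3340·2.0000] = 0.5925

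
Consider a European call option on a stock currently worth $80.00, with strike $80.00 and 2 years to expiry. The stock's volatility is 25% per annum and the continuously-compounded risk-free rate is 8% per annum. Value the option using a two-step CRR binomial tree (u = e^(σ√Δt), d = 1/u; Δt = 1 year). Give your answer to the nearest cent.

CRR parameters: u = e^(σ√Δt) = e^(0.25·√1) = 1.2840, d = 1/u = 0.7788
Per-period rate: rΔt = 0.08·1 = 0.08, so R = e^0.08 = 1.0833
Risk-neutral probability p = (e^0.08 − 0.7788)/(1.2840 − 0.7788) = 0.3045/0.5052 = 0.6027
Terminal stock prices: S_uu = 131.9, S_ud = 80, S_dd = 48.52
Terminal payoffs (S − K): max(51.9, 0) = 51.9, max(0, 0) = 0, max(-31.48, 0) = 0
Node u (S = 102.7): V_u = e^(−0.08)·[0.6027·51.8977 + 0.3973·0.0000] = 28.8727
Node d (S = 62.3): V_d = e^(−0.08)·[0.6027·0.0000 + 0.3973·0.0000] = 0.0000
Node 0 (S = 80): V_0 = e^(−0.08)·[0.6027·28.8727 + 0.3973·0.0000] = 16.0630

$16.06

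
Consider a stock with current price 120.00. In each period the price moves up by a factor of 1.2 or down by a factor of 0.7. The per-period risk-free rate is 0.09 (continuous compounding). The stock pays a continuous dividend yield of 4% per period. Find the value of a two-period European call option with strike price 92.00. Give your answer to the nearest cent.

Per-period risk-free factor R = e^0.09 = 1.0942; dividend-adjusted growth = e^(0.09−0.04) = 1.0513.
Risk-neutral probability p = (1.0513 − 0.7)/(1.2 − 0.7) = 0.3513/0.5000 = 0.7025
Terminal stock prices: S_uu = 172.8, S_ud = 100.8, S_dd = 58.8
Terminal payoffs (S − K): max(80.8, 0) = 80.8, max(8.8, 0) = 8.8, max(-33.2, 0) = 0
Node u (S = 144): V_u = e^(−0.09)·[0.7025·80.8000 + 0.2975·8.8000] = 54.2720
Node d (S = 84): V_d = e^(−0.09)·[0.7025·8.8000 + 0.2975·0.0000] = 5.6503
Node 0 (S = 120): V_0 = e^(−0.09)·[0.7025·54.2720 + 0.2975·5.6503] = 36.3828

36.38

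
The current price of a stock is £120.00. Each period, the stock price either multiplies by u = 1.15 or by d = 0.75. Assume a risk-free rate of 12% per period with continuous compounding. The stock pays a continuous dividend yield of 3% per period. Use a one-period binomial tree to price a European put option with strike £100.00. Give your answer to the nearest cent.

£1.24

Per-period risk-free factor R = e^0.12 = 1.1275; dividend-adjusted growth = e^(0.12−0.03) = 1.0942.
Risk-neutral probability p = (1.0942 − 0.75)/(1.15 − 0.75) = 0.3442/0.4000 = 0.8604
Terminal stock prices: S_u = 138, S_d = 90
Terminal payoffs (K − S): max(-38, 0) = 0, max(10, 0) = 10
Node 0 (S = 120): V_0 = e^(−0.12)·[0.8604·0.0000 + 0.1396·10.0000] = 1.2378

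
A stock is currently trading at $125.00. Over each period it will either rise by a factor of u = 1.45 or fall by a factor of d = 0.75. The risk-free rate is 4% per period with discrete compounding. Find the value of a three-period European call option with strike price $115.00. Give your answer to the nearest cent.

Risk-neutral probability p = (1 + 0.04 − 0.75)/(1.45 − 0.75) = 0.2900/0.7000 = 0.4143
Terminal stock prices: S_uuu = 381.1, S_uud = 197.1, S_udd = 102, S_ddd = 52.73
Terminal payoffs (S − K): max(266.1, 0) = 266.1, max(82.11, 0) = 82.11, max(-13.05, 0) = 0, max(-62.27, 0) = 0
Node uu (S = 262.8): V_uu = 1/1.04·[0.4143·266.0781 + 0.5857·82.1094] = 152.2356
Node ud (S = 135.9): V_ud = 1/1.04·[0.4143·82.1094 + 0.5857·0.0000] = 32.7084
Node dd (S = 70.31): V_dd = 1/1.04·[0.4143·0.0000 + 0.5857·0.0000] = 0.0000
Node u (S = 181.2): V_u = 1/1.04·[0.4143·152.2356 + 0.5857·32.7084] = 79.0642
Node d (S = 93.75): V_d = 1/1.04·[0.4143·32.7084 + 0.5857·0.0000] = 13.0294
Node 0 (S = 125): V_0 = 1/1.04·[0.4143·79.0642 + 0.5857·13.0294] = 38.8334

$38.83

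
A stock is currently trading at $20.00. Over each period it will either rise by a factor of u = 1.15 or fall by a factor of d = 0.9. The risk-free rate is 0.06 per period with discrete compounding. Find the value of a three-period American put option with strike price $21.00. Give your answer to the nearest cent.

$1.18

Risk-neutral probability p = (1 + 0.06 − 0.9)/(1.15 − 0.9) = 0.1600/0.2500 = 0.6400
Terminal stock prices: S_uuu = 30.42, S_uud = 23.8, S_udd = 18.63, S_ddd = 14.58
Terminal payoffs (K − S): max(-9.417, 0) = 0, max(-2.805, 0) = 0, max(2.37, 0) = 2.37, max(6.42, 0) = 6.42
Node uu (S = 26.45): continuation = 1/1.06·[0.6400·0.0000 + 0.3600·0.0000] = 0.0000; exercise value = 0.0000 ≤ continuation, so V_uu = 0.0000
Node ud (S = 20.7): continuation = 1/1.06·[0.6400·0.0000 + 0.3600·2.3700] = 0.8049; exercise value = 0.3000 ≤ continuation, so V_ud = 0.8049
Node dd (S = 16.2): continuation = 1/1.06·[0.6400·2.3700 + 0.3600·6.4200] = 3.6113; exercise value = 4.8000 > continuation, so V_dd = 4.8000 (exercise)
Node u (S = 23): continuation = 1/1.06·[0.6400·0.0000 + 0.3600·0.8049] = 0.2734; exercise value = 0.0000 ≤ continuation, so V_u = 0.2734
Node d (S = 18): continuation = 1/1.06·[0.6400·0.8049 + 0.3600·4.8000] = 2.1162; exercise value = 3.0000 > continuation, so V_d = 3.0000 (exercise)
Node 0 (S = 20): continuation = 1/1.06·[0.6400·0.2734 + 0.3600·3.0000] = 1.1839; exercise value = 1.0000 ≤ continuation, so V_0 = 1.1839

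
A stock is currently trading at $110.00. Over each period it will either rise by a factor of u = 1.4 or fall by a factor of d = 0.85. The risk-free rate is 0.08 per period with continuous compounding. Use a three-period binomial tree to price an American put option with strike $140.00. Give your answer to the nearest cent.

$30.00

Risk-neutral probability p = (e^0.08 − 0.85)/(1.4 − 0.85) = 0.2333/0.5500 = 0.4242
Terminal stock prices: S_uuu = 301.8, S_uud = 183.3, S_udd = 111.3, S_ddd = 67.55
Terminal payoffs (K − S): max(-161.8, 0) = 0, max(-43.26, 0) = 0, max(28.74, 0) = 28.74, max(72.45, 0) = 72.45
Node uu (S = 215.6): continuation = e^(−0.08)·[0.4242·0.0000 + 0.5758·0.0000] = 0.0000; exercise value = 0.0000 ≤ continuation, so V_uu = 0.0000
Node ud (S = 130.9): continuation = e^(−0.08)·[0.4242·0.0000 + 0.5758·28.7350] = 15.2746; exercise value = 9.1000 ≤ continuation, so V_ud = 15.2746
Node dd (S = 79.47): continuation = e^(−0.08)·[0.4242·28.7350 + 0.5758·72.4463] = 49.7613; exercise value = 60.5250 > continuation, so V_dd = 60.5250 (exercise)
Node u (S = 154): continuation = e^(−0.08)·[0.4242·0.0000 + 0.5758·15.2746] = 8.1195; exercise value = 0.0000 ≤ continuation, so V_u = 8.1195
Node d (S = 93.5): continuation = e^(−0.08)·[0.4242·15.2746 + 0.5758·60.5250] = 38.1539; exercise value = 46.5000 > continuation, so V_d = 46.5000 (exercise)
Node 0 (S = 110): continuation = e^(−0.08)·[0.4242·8.1195 + 0.5758·46.5000] = 27.8971; exercise value = 30.0000 > continuation, so V_0 = 30.0000 (exercise)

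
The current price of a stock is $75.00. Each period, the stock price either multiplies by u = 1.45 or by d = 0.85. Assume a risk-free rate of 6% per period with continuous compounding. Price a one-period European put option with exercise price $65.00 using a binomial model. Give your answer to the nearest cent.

$0.76

Risk-neutral probability p = (e^0.06 − 0.85)/(1.45 − 0.85) = 0.2118/0.6000 = 0.3531
Terminal stock prices: S_u = 108.8, S_d = 63.75
Terminal payoffs (K − S): max(-43.75, 0) = 0, max(1.25, 0) = 1.25
Node 0 (S = 75): V_0 = e^(−0.06)·[0.3531·0.0000 + 0.6469·1.2500] = 0.7616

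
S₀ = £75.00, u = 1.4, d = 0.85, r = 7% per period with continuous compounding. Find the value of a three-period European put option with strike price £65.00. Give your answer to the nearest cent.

Risk-neutral probability p = (e^0.07 − 0.85)/(1.4 − 0.85) = 0.2225/0.5500 = 0.4046
Terminal stock prices: S_uuu = 205.8, S_uud = 124.9, S_udd = 75.86, S_ddd = 46.06
Terminal payoffs (K − S): max(-140.8, 0) = 0, max(-59.95, 0) = 0, max(-10.86, 0) = 0, max(18.94, 0) = 18.94
Node uu (S = 147): V_uu = e^(−0.07)·[0.4046·0.0000 + 0.5954·0.0000] = 0.0000
Node ud (S = 89.25): V_ud = e^(−0.07)·[0.4046·0.0000 + 0.5954·0.0000] = 0.0000
Node dd (S = 54.19): V_dd = e^(−0.07)·[0.4046·0.0000 + 0.5954·18.9406] = 10.5155
Node u (S = 105): V_u = e^(−0.07)·[0.4046·0.0000 + 0.5954·0.0000] = 0.0000
Node d (S = 63.75): V_d = e^(−0.07)·[0.4046·0.0000 + 0.5954·10.5155] = 5.8381
Node 0 (S = 75): V_0 = e^(−0.07)·[0.4046·0.0000 + 0.5954·5.8381] = 3.2412

£3.24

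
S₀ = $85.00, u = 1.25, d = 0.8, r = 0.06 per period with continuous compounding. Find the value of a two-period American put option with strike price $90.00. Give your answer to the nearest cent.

Risk-neutral probability p = (e^0.06 − 0.8)/(1.25 − 0.8) = 0.2618/0.4500 = 0.5819
Terminal stock prices: S_uu = 132.8, S_ud = 85, S_dd = 54.4
Terminal payoffs (K − S): max(-42.81, 0) = 0, max(5, 0) = 5, max(35.6, 0) = 35.6
Node u (S = 106.2): continuation = e^(−0.06)·[0.5819·0.0000 + 0.4181·5.0000] = 1.9690; exercise value = 0.0000 ≤ continuation, so V_u = 1.9690
Node d (S = 68): continuation = e^(−0.06)·[0.5819·5.0000 + 0.4181·35.6000] = 16.7588; exercise value = 22.0000 > continuation, so V_d = 22.0000 (exercise)
Node 0 (S = 85): continuation = e^(−0.06)·[0.5819·1.9690 + 0.4181·22.0000] = 9.7423; exercise value = 5.0000 ≤ continuation, so V_0 = 9.7423

$9.74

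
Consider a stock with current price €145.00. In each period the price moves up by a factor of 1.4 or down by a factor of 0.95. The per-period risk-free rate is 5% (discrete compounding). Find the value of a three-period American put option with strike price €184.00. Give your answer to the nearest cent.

Risk-neutral probability p = (1 + 0.05 − 0.95)/(1.4 − 0.95) = 0.1000/0.4500 = 0.2222
Terminal stock prices: S_uuu = 397.9, S_uud = 270, S_udd = 183.2, S_ddd = 124.3
Terminal payoffs (K − S): max(-213.9, 0) = 0, max(-85.99, 0) = 0, max(0.7925, 0) = 0.7925, max(59.68, 0) = 59.68
Node uu (S = 284.2): continuation = 1/1.05·[0.2222·0.0000 + 0.7778·0.0000] = 0.0000; exercise value = 0.0000 ≤ continuation, so V_uu = 0.0000
Node ud (S = 192.8): continuation = 1/1.05·[0.2222·0.0000 + 0.7778·0.7925] = 0.5870; exercise value = 0.0000 ≤ continuation, so V_ud = 0.5870
Node dd (S = 130.9): continuation = 1/1.05·[0.2222·0.7925 + 0.7778·59.6806] = 44.3756; exercise value = 53.1375 > continuation, so V_dd = 53.1375 (exercise)
Node u (S = 203): continuation = 1/1.05·[0.2222·0.0000 + 0.7778·0.5870] = 0.4348; exercise value = 0.0000 ≤ continuation, so V_u = 0.4348
Node d (S = 137.8): continuation = 1/1.05·[0.2222·0.5870 + 0.7778·53.1375] = 39.4854; exercise value = 46.2500 > continuation, so V_d = 46.2500 (exercise)
Node 0 (S = 145): continuation = 1/1.05·[0.2222·0.4348 + 0.7778·46.2500] = 34.3513; exercise value = 39.0000 > continuation, so V_0 = 39.0000 (exercise)

€39.00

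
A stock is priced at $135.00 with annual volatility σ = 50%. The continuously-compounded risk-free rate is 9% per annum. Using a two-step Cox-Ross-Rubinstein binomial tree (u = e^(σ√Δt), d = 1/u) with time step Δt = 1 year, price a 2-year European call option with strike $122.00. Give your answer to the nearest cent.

CRR parameters: u = e^(σ√Δt) = e^(0.5·√1) = 1.6487, d = 1/u = 0.6065
Per-period rate: rΔt = 0.09·1 = 0.09, so R = e^0.09 = 1.0942
Risk-neutral probability p = (e^0.09 − 0.6065)/(1.6487 − 0.6065) = 0.4876/1.0422 = 0.4679
Terminal stock prices: S_uu = 367, S_ud = 135, S_dd = 49.66
Terminal payoffs (S − K): max(245, 0) = 245, max(13, 0) = 13, max(-72.34, 0) = 0
Node u (S = 222.6): V_u = e^(−0.09)·[0.4679·244.9680 + 0.5321·13.0000] = 111.0778
Node d (S = 81.88): V_d = e^(−0.09)·[0.4679·13.0000 + 0.5321·0.0000] = 5.5592
Node 0 (S = 135): V_0 = e^(−0.09)·[0.4679·111.0778 + 0.5321·5.5592] = 50.2037

$50.20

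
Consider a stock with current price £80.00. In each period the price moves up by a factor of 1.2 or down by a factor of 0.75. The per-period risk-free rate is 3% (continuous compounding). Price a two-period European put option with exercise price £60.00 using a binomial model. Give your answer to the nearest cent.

£2.01

Risk-neutral probability p = (e^0.03 − 0.75)/(1.2 − 0.75) = 0.2805/0.4500 = 0.6232
Terminal stock prices: S_uu = 115.2, S_ud = 72, S_dd = 45
Terminal payoffs (K − S): max(-55.2, 0) = 0, max(-12, 0) = 0, max(15, 0) = 15
Node u (S = 96): V_u = e^(−0.03)·[0.6232·0.0000 + 0.3768·0.0000] = 0.0000
Node d (S = 60): V_d = e^(−0.03)·[0.6232·0.0000 + 0.3768·15.0000] = 5.4845
Node 0 (S = 80): V_0 = e^(−0.03)·[0.6232·0.0000 + 0.3768·5.4845] = 2.0053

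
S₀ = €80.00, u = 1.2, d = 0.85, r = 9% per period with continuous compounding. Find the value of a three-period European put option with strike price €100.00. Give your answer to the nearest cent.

€6.25

Risk-neutral probability p = (e^0.09 − 0.85)/(1.2 − 0.85) = 0.2442/0.3500 = 0.6976
Terminal stock prices: S_uuu = 138.2, S_uud = 97.92, S_udd = 69.36, S_ddd = 49.13
Terminal payoffs (K − S): max(-38.24, 0) = 0, max(2.08, 0) = 2.08, max(30.64, 0) = 30.64, max(50.87, 0) = 50.87
Node uu (S = 115.2): V_uu = e^(−0.09)·[0.6976·0.0000 + 0.3024·2.0800] = 0.5748
Node ud (S = 81.6): V_ud = e^(−0.09)·[0.6976·2.0800 + 0.3024·30.6400] = 9.7931
Node dd (S = 57.8): V_dd = e^(−0.09)·[0.6976·30.6400 + 0.3024·50.8700] = 33.5931
Node u (S = 96): V_u = e^(−0.09)·[0.6976·0.5748 + 0.3024·9.7931] = 3.0727
Node d (S = 68): V_d = e^(−0.09)·[0.6976·9.7931 + 0.3024·33.5931] = 15.5270
Node 0 (S = 80): V_0 = e^(−0.09)·[0.6976·3.0727 + 0.3024·15.5270] = 6.2498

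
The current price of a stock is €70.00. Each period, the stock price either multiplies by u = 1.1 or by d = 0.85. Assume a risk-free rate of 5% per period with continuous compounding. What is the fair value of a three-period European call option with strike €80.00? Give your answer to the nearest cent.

Risk-neutral probability p = (e^0.05 − 0.85)/(1.1 − 0.85) = 0.2013/0.2500 = 0.8051
Terminal stock prices: S_uuu = 93.17, S_uud = 72, S_udd = 55.63, S_ddd = 42.99
Terminal payoffs (S − K): max(13.17, 0) = 13.17, max(-8.005, 0) = 0, max(-24.37, 0) = 0, max(-37.01, 0) = 0
Node uu (S = 84.7): V_uu = e^(−0.05)·[0.8051·13.1700 + 0.1949·0.0000] = 10.0858
Node ud (S = 65.45): V_ud = e^(−0.05)·[0.8051·0.0000 + 0.1949·0.0000] = 0.0000
Node dd (S = 50.57): V_dd = e^(−0.05)·[0.8051·0.0000 + 0.1949·0.0000] = 0.0000
Node u (S = 77): V_u = e^(−0.05)·[0.8051·10.0858 + 0.1949·0.0000] = 7.7239
Node d (S = 59.5): V_d = e^(−0.05)·[0.8051·0.0000 + 0.1949·0.0000] = 0.0000
Node 0 (S = 70): V_0 = e^(−0.05)·[0.8051·7.7239 + 0.1949·0.0000] = 5.9152

€5.92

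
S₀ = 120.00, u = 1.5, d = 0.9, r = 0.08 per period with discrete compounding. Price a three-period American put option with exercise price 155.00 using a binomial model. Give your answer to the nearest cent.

35.00

Risk-neutral probability p = (1 + 0.08 − 0.9)/(1.5 − 0.9) = 0.1800/0.6000 = 0.3000
Terminal stock prices: S_uuu = 405, S_uud = 243, S_udd = 145.8, S_ddd = 87.48
Terminal payoffs (K − S): max(-250, 0) = 0, max(-88, 0) = 0, max(9.2, 0) = 9.2, max(67.52, 0) = 67.52
Node uu (S = 270): continuation = 1/1.08·[0.3000·0.0000 + 0.7000·0.0000] = 0.0000; exercise value = 0.0000 ≤ continuation, so V_uu = 0.0000
Node ud (S = 162): continuation = 1/1.08·[0.3000·0.0000 + 0.7000·9.2000] = 5.9630; exercise value = 0.0000 ≤ continuation, so V_ud = 5.9630
Node dd (S = 97.2): continuation = 1/1.08·[0.3000·9.2000 + 0.7000·67.5200] = 46.3185; exercise value = 57.8000 > continuation, so V_dd = 57.8000 (exercise)
Node u (S = 180): continuation = 1/1.08·[0.3000·0.0000 + 0.7000·5.9630] = 3.8649; exercise value = 0.0000 ≤ continuation, so V_u = 3.8649
Node d (S = 108): continuation = 1/1.08·[0.3000·5.9630 + 0.7000·57.8000] = 39.1193; exercise value = 47.0000 > continuation, so V_d = 47.0000 (exercise)
Node 0 (S = 120): continuation = 1/1.08·[0.3000·3.8649 + 0.7000·47.0000] = 31.5365; exercise value = 35.0000 > continuation, so V_0 = 35.0000 (exercise)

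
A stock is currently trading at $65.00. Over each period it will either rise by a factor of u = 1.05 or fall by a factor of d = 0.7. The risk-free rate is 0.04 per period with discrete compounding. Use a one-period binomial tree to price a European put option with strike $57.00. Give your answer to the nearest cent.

$0.32

Risk-neutral probability p = (1 + 0.04 − 0.7)/(1.05 − 0.7) = 0.3400/0.3500 = 0.9714
Terminal stock prices: S_u = 68.25, S_d = 45.5
Terminal payoffs (K − S): max(-11.25, 0) = 0, max(11.5, 0) = 11.5
Node 0 (S = 65): V_0 = 1/1.04·[0.9714·0.0000 + 0.0286·11.5000] = 0.3159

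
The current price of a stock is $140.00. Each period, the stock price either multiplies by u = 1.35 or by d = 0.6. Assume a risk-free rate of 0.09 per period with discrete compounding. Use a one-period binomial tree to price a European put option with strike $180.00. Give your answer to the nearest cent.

$30.53

Risk-neutral probability p = (1 + 0.09 − 0.6)/(1.35 − 0.6) = 0.4900/0.7500 = 0.6533
Terminal stock prices: S_u = 189, S_d = 84
Terminal payoffs (K − S): max(-9, 0) = 0, max(96, 0) = 96
Node 0 (S = 140): V_0 = 1/1.09·[0.6533·0.0000 + 0.3467·96.0000] = 30.5321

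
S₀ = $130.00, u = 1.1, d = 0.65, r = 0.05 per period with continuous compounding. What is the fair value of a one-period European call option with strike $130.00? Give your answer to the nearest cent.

Risk-neutral probability p = (e^0.05 − 0.65)/(1.1 − 0.65) = 0.4013/0.4500 = 0.8917
Terminal stock prices: S_u = 143, S_d = 84.5
Terminal payoffs (S − K): max(13, 0) = 13, max(-45.5, 0) = 0
Node 0 (S = 130): V_0 = e^(−0.05)·[0.8917·13.0000 + 0.1083·0.0000] = 11.0269

$11.03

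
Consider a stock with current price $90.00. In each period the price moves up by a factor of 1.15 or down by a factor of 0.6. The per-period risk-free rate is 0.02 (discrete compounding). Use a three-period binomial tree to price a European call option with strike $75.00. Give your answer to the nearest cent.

Risk-neutral probability p = (1 + 0.02 − 0.6)/(1.15 − 0.6) = 0.4200/0.5500 = 0.7636
Terminal stock prices: S_uuu = 136.9, S_uud = 71.41, S_udd = 37.26, S_ddd = 19.44
Terminal payoffs (S − K): max(61.88, 0) = 61.88, max(-3.585, 0) = 0, max(-37.74, 0) = 0, max(-55.56, 0) = 0
Node uu (S = 119): V_uu = 1/1.02·[0.7636·61.8787 + 0.2364·0.0000] = 46.3263
Node ud (S = 62.1): V_ud = 1/1.02·[0.7636·0.0000 + 0.2364·0.0000] = 0.0000
Node dd (S = 32.4): V_dd = 1/1.02·[0.7636·0.0000 + 0.2364·0.0000] = 0.0000
Node u (S = 103.5): V_u = 1/1.02·[0.7636·46.3263 + 0.2364·0.0000] = 34.6828
Node d (S = 54): V_d = 1/1.02·[0.7636·0.0000 + 0.2364·0.0000] = 0.0000
Node 0 (S = 90): V_0 = 1/1.02·[0.7636·34.6828 + 0.2364·0.0000] = 25.9657

$25.97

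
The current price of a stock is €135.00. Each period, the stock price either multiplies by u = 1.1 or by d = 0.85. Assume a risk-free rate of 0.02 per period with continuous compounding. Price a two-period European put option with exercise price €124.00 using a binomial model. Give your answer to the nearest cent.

Risk-neutral probability p = (e^0.02 − 0.85)/(1.1 − 0.85) = 0.1702/0.2500 = 0.6808
Terminal stock prices: S_uu = 163.4, S_ud = 126.2, S_dd = 97.54
Terminal payoffs (K − S): max(-39.35, 0) = 0, max(-2.225, 0) = 0, max(26.46, 0) = 26.46
Node u (S = 148.5): V_u = e^(−0.02)·[0.6808·0.0000 + 0.3192·0.0000] = 0.0000
Node d (S = 114.8): V_d = e^(−0.02)·[0.6808·0.0000 + 0.3192·26.4625] = 8.2794
Node 0 (S = 135): V_0 = e^(−0.02)·[0.6808·0.0000 + 0.3192·8.2794] = 2.5904

€2.59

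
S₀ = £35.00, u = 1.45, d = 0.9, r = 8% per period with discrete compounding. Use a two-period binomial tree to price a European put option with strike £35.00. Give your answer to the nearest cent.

£2.58

Risk-neutral probability p = (1 + 0.08 − 0.9)/(1.45 − 0.9) = 0.1800/0.5500 = 0.3273
Terminal stock prices: S_uu = 73.59, S_ud = 45.68, S_dd = 28.35
Terminal payoffs (K − S): max(-38.59, 0) = 0, max(-10.68, 0) = 0, max(6.65, 0) = 6.65
Node u (S = 50.75): V_u = 1/1.08·[0.3273·0.0000 + 0.6727·0.0000] = 0.0000
Node d (S = 31.5): V_d = 1/1.08·[0.3273·0.0000 + 0.6727·6.6500] = 4.1423
Node 0 (S = 35): V_0 = 1/1.08·[0.3273·0.0000 + 0.6727·4.1423] = 2.5802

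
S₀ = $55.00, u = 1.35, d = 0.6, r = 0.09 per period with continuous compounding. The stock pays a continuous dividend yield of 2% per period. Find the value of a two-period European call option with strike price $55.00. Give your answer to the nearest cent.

$15.00

Per-period risk-free factor R = e^0.09 = 1.0942; dividend-adjusted growth = e^(0.09−0.02) = 1.0725.
Risk-neutral probability p = (1.0725 − 0.6)/(1.35 − 0.6) = 0.4725/0.7500 = 0.6300
Terminal stock prices: S_uu = 100.2, S_ud = 44.55, S_dd = 19.8
Terminal payoffs (S − K): max(45.24, 0) = 45.24, max(-10.45, 0) = 0, max(-35.2, 0) = 0
Node u (S = 74.25): V_u = e^(−0.09)·[0.6300·45.2375 + 0.3700·0.0000] = 26.0471
Node d (S = 33): V_d = e^(−0.09)·[0.6300·0.0000 + 0.3700·0.0000] = 0.0000
Node 0 (S = 55): V_0 = e^(−0.09)·[0.6300·26.0471 + 0.3700·0.0000] = 14.9976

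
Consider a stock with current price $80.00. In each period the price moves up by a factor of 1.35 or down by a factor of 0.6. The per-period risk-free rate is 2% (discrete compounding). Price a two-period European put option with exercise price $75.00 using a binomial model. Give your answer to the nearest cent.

Risk-neutral probability p = (1 + 0.02 − 0.6)/(1.35 − 0.6) = 0.4200/0.7500 = 0.5600
Terminal stock prices: S_uu = 145.8, S_ud = 64.8, S_dd = 28.8
Terminal payoffs (K − S): max(-70.8, 0) = 0, max(10.2, 0) = 10.2, max(46.2, 0) = 46.2
Node u (S = 108): V_u = 1/1.02·[0.5600·0.0000 + 0.4400·10.2000] = 4.4000
Node d (S = 48): V_d = 1/1.02·[0.5600·10.2000 + 0.4400·46.2000] = 25.5294
Node 0 (S = 80): V_0 = 1/1.02·[0.5600·4.4000 + 0.4400·25.5294] = 13.4284

$13.43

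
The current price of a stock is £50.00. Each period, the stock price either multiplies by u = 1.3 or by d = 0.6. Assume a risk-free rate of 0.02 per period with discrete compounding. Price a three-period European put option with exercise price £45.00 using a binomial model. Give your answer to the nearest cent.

£7.92

Risk-neutral probability p = (1 + 0.02 − 0.6)/(1.3 − 0.6) = 0.4200/0.7000 = 0.6000
Terminal stock prices: S_uuu = 109.9, S_uud = 50.7, S_udd = 23.4, S_ddd = 10.8
Terminal payoffs (K − S): max(-64.85, 0) = 0, max(-5.7, 0) = 0, max(21.6, 0) = 21.6, max(34.2, 0) = 34.2
Node uu (S = 84.5): V_uu = 1/1.02·[0.6000·0.0000 + 0.4000·0.0000] = 0.0000
Node ud (S = 39): V_ud = 1/1.02·[0.6000·0.0000 + 0.4000·21.6000] = 8.4706
Node dd (S = 18): V_dd = 1/1.02·[0.6000·21.6000 + 0.4000·34.2000] = 26.1176
Node u (S = 65): V_u = 1/1.02·[0.6000·0.0000 + 0.4000·8.4706] = 3.3218
Node d (S = 30): V_d = 1/1.02·[0.6000·8.4706 + 0.4000·26.1176] = 15.2249
Node 0 (S = 50): V_0 = 1/1.02·[0.6000·3.3218 + 0.4000·15.2249] = 7.9246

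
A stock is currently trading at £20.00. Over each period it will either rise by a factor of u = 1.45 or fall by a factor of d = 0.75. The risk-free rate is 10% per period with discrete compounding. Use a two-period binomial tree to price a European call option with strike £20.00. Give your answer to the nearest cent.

Risk-neutral probability p = (1 + 0.1 − 0.75)/(1.45 − 0.75) = 0.3500/0.7000 = 0.5000
Terminal stock prices: S_uu = 42.05, S_ud = 21.75, S_dd = 11.25
Terminal payoffs (S − K): max(22.05, 0) = 22.05, max(1.75, 0) = 1.75, max(-8.75, 0) = 0
Node u (S = 29): V_u = 1/1.1·[0.5000·22.0500 + 0.5000·1.7500] = 10.8182
Node d (S = 15): V_d = 1/1.1·[0.5000·1.7500 + 0.5000·0.0000] = 0.7955
Node 0 (S = 20): V_0 = 1/1.1·[0.5000·10.8182 + 0.5000·0.7955] = 5.2789

£5.28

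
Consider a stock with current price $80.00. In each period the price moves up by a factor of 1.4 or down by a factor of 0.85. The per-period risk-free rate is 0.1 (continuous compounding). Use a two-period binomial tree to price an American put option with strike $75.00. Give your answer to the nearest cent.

Risk-neutral probability p = (e^0.1 − 0.85)/(1.4 − 0.85) = 0.2552/0.5500 = 0.4639
Terminal stock prices: S_uu = 156.8, S_ud = 95.2, S_dd = 57.8
Terminal payoffs (K − S): max(-81.8, 0) = 0, max(-20.2, 0) = 0, max(17.2, 0) = 17.2
Node u (S = 112): continuation = e^(−0.1)·[0.4639·0.0000 + 0.5361·0.0000] = 0.0000; exercise value = 0.0000 ≤ continuation, so V_u = 0.0000
Node d (S = 68): continuation = e^(−0.1)·[0.4639·0.0000 + 0.5361·17.2000] = 8.3427; exercise value = 7.0000 ≤ continuation, so V_d = 8.3427
Node 0 (S = 80): continuation = e^(−0.1)·[0.4639·0.0000 + 0.5361·8.3427] = 4.0465; exercise value = 0.0000 ≤ continuation, so V_0 = 4.0465

$4.05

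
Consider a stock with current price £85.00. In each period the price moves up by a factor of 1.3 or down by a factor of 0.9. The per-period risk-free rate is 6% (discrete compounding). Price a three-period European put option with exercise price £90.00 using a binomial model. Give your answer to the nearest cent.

Risk-neutral probability p = (1 + 0.06 − 0.9)/(1.3 − 0.9) = 0.1600/0.4000 = 0.4000
Terminal stock prices: S_uuu = 186.7, S_uud = 129.3, S_udd = 89.51, S_ddd = 61.97
Terminal payoffs (K − S): max(-96.75, 0) = 0, max(-39.28, 0) = 0, max(0.495, 0) = 0.495, max(28.03, 0) = 28.03
Node uu (S = 143.7): V_uu = 1/1.06·[0.4000·0.0000 + 0.6000·0.0000] = 0.0000
Node ud (S = 99.45): V_ud = 1/1.06·[0.4000·0.0000 + 0.6000·0.4950] = 0.2802
Node dd (S = 68.85): V_dd = 1/1.06·[0.4000·0.4950 + 0.6000·28.0350] = 16.0557
Node u (S = 110.5): V_u = 1/1.06·[0.4000·0.0000 + 0.6000·0.2802] = 0.1586
Node d (S = 76.5): V_d = 1/1.06·[0.4000·0.2802 + 0.6000·16.0557] = 9.1938
Node 0 (S = 85): V_0 = 1/1.06·[0.4000·0.1586 + 0.6000·9.1938] = 5.2639

£5.26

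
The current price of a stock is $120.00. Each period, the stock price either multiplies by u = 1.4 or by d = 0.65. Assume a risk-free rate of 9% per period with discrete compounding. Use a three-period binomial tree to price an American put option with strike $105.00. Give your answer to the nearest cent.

Risk-neutral probability p = (1 + 0.09 − 0.65)/(1.4 − 0.65) = 0.4400/0.7500 = 0.5867
Terminal stock prices: S_uuu = 329.3, S_uud = 152.9, S_udd = 70.98, S_ddd = 32.95
Terminal payoffs (K − S): max(-224.3, 0) = 0, max(-47.88, 0) = 0, max(34.02, 0) = 34.02, max(72.05, 0) = 72.05
Node uu (S = 235.2): continuation = 1/1.09·[0.5867·0.0000 + 0.4133·0.0000] = 0.0000; exercise value = 0.0000 ≤ continuation, so V_uu = 0.0000
Node ud (S = 109.2): continuation = 1/1.09·[0.5867·0.0000 + 0.4133·34.0200] = 12.9006; exercise value = 0.0000 ≤ continuation, so V_ud = 12.9006
Node dd (S = 50.7): continuation = 1/1.09·[0.5867·34.0200 + 0.4133·72.0450] = 45.6303; exercise value = 54.3000 > continuation, so V_dd = 54.3000 (exercise)
Node u (S = 168): continuation = 1/1.09·[0.5867·0.0000 + 0.4133·12.9006] = 4.8920; exercise value = 0.0000 ≤ continuation, so V_u = 4.8920
Node d (S = 78): continuation = 1/1.09·[0.5867·12.9006 + 0.4133·54.3000] = 27.5342; exercise value = 27.0000 ≤ continuation, so V_d = 27.5342
Node 0 (S = 120): continuation = 1/1.09·[0.5867·4.8920 + 0.4133·27.5342] = 13.0741; exercise value = 0.0000 ≤ continuation, so V_0 = 13.0741

$13.07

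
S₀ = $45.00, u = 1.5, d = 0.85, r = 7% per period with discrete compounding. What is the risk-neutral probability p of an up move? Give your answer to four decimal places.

p = 0.3385

Risk-neutral probability p = (1 + 0.07 − 0.85)/(1.5 − 0.85) = 0.2200/0.6500 = 0.3385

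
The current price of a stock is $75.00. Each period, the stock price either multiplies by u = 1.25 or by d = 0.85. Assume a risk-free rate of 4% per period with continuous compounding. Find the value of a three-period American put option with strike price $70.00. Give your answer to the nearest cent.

Risk-neutral probability p = (e^0.04 − 0.85)/(1.25 − 0.85) = 0.1908/0.4000 = 0.4770
Terminal stock prices: S_uuu = 146.5, S_uud = 99.61, S_udd = 67.73, S_ddd = 46.06
Terminal payoffs (K − S): max(-76.48, 0) = 0, max(-29.61, 0) = 0, max(2.266, 0) = 2.266, max(23.94, 0) = 23.94
Node uu (S = 117.2): continuation = e^(−0.04)·[0.4770·0.0000 + 0.5230·0.0000] = 0.0000; exercise value = 0.0000 ≤ continuation, so V_uu = 0.0000
Node ud (S = 79.69): continuation = e^(−0.04)·[0.4770·0.0000 + 0.5230·2.2656] = 1.1384; exercise value = 0.0000 ≤ continuation, so V_ud = 1.1384
Node dd (S = 54.19): continuation = e^(−0.04)·[0.4770·2.2656 + 0.5230·23.9406] = 13.0678; exercise value = 15.8125 > continuation, so V_dd = 15.8125 (exercise)
Node u (S = 93.75): continuation = e^(−0.04)·[0.4770·0.0000 + 0.5230·1.1384] = 0.5720; exercise value = 0.0000 ≤ continuation, so V_u = 0.5720
Node d (S = 63.75): continuation = e^(−0.04)·[0.4770·1.1384 + 0.5230·15.8125] = 8.4670; exercise value = 6.2500 ≤ continuation, so V_d = 8.4670
Node 0 (S = 75): continuation = e^(−0.04)·[0.4770·0.5720 + 0.5230·8.4670] = 4.5166; exercise value = 0.0000 ≤ continuation, so V_0 = 4.5166

$4.52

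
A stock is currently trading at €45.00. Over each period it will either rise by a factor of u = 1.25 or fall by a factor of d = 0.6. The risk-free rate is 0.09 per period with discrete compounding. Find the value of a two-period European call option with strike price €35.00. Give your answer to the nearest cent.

Risk-neutral probability p = (1 + 0.09 − 0.6)/(1.25 − 0.6) = 0.4900/0.6500 = 0.7538
Terminal stock prices: S_uu = 70.31, S_ud = 33.75, S_dd = 16.2
Terminal payoffs (S − K): max(35.31, 0) = 35.31, max(-1.25, 0) = 0, max(-18.8, 0) = 0
Node u (S = 56.25): V_u = 1/1.09·[0.7538·35.3125 + 0.2462·0.0000] = 24.4222
Node d (S = 27): V_d = 1/1.09·[0.7538·0.0000 + 0.2462·0.0000] = 0.0000
Node 0 (S = 45): V_0 = 1/1.09·[0.7538·24.4222 + 0.2462·0.0000] = 16.8904

€16.89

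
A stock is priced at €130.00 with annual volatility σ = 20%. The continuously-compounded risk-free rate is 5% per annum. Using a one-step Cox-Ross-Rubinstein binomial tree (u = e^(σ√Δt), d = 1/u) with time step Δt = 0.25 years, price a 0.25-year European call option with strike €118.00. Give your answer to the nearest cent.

CRR parameters: u = e^(σ√Δt) = e^(0.2·√0.25) = 1.1052, d = 1/u = 0.9048
Per-period rate: rΔt = 0.05·0.25 = 0.0125, so R = e^0.0125 = 1.0126
Risk-neutral probability p = (e^0.0125 − 0.9048)/(1.1052 − 0.9048) = 0.1077/0.2003 = 0.5378
Terminal stock prices: S_u = 143.7, S_d = 117.6
Terminal payoffs (S − K): max(25.67, 0) = 25.67, max(-0.3711, 0) = 0
Node 0 (S = 130): V_0 = e^(−0.0125)·[0.5378·25.6722 + 0.4622·0.0000] = 13.6352

€13.64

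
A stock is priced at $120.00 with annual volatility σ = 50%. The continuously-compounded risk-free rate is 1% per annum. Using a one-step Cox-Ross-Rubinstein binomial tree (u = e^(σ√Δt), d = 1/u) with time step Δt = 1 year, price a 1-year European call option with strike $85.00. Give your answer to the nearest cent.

CRR parameters: u = e^(σ√Δt) = e^(0.5·√1) = 1.6487, d = 1/u = 0.6065
Per-period rate: rΔt = 0.01·1 = 0.01, so R = e^0.01 = 1.0101
Risk-neutral probability p = (e^0.01 − 0.6065)/(1.6487 − 0.6065) = 0.4035/1.0422 = 0.3872
Terminal stock prices: S_u = 197.8, S_d = 72.78
Terminal payoffs (S − K): max(112.8, 0) = 112.8, max(-12.22, 0) = 0
Node 0 (S = 120): V_0 = e^(−0.01)·[0.3872·112.8466 + 0.6128·0.0000] = 43.2576

$43.26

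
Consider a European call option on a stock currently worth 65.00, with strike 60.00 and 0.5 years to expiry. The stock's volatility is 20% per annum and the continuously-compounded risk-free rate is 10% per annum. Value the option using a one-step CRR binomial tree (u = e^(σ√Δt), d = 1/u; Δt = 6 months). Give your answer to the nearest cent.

CRR parameters: u = e^(σ√Δt) = e^(0.2·√0.5) = 1.1519, d = 1/u = 0.8681
Per-period rate: rΔt = 0.1·0.5 = 0.05, so R = e^0.05 = 1.0513
Risk-neutral probability p = (e^0.05 − 0.8681)/(1.1519 − 0.8681) = 0.1831/0.2838 = 0.6454
Terminal stock prices: S_u = 74.87, S_d = 56.43
Terminal payoffs (S − K): max(14.87, 0) = 14.87, max(-3.572, 0) = 0
Node 0 (S = 65): V_0 = e^(−0.05)·[0.6454·14.8741 + 0.3546·0.0000] = 9.1312

9.13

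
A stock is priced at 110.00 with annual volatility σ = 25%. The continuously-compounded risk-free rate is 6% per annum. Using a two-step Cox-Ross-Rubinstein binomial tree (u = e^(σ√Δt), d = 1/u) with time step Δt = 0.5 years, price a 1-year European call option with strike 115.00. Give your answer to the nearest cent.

CRR parameters: u = e^(σ√Δt) = e^(0.25·√0.5) = 1.1934, d = 1/u = 0.8380
Per-period rate: rΔt = 0.06·0.5 = 0.03, so R = e^0.03 = 1.0305
Risk-neutral probability p = (e^0.03 − 0.8380)/(1.1934 − 0.8380) = 0.1925/0.3554 = 0.5416
Terminal stock prices: S_uu = 156.7, S_ud = 110, S_dd = 77.24
Terminal payoffs (S − K): max(41.65, 0) = 41.65, max(-5, 0) = 0, max(-37.76, 0) = 0
Node u (S = 131.3): V_u = e^(−0.03)·[0.5416·41.6531 + 0.4584·0.0000] = 21.8931
Node d (S = 92.18): V_d = e^(−0.03)·[0.5416·0.0000 + 0.4584·0.0000] = 0.0000
Node 0 (S = 110): V_0 = e^(−0.03)·[0.5416·21.8931 + 0.4584·0.0000] = 11.5071

11.51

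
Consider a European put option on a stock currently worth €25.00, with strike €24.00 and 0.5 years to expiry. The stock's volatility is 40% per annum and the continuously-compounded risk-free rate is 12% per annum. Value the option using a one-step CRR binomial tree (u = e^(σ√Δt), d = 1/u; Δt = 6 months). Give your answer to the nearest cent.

CRR parameters: u = e^(σ√Δt) = e^(0.4·√0.5) = 1.3269, d = 1/u = 0.7536
Per-period rate: rΔt = 0.12·0.5 = 0.06, so R = e^0.06 = 1.0618
Risk-neutral probability p = (e^0.06 − 0.7536)/(1.3269 − 0.7536) = 0.3082/0.5733 = 0.5376
Terminal stock prices: S_u = 33.17, S_d = 18.84
Terminal payoffs (K − S): max(-9.172, 0) = 0, max(5.159, 0) = 5.159
Node 0 (S = 25): V_0 = e^(−0.06)·[0.5376·0.0000 + 0.4624·5.1590] = 2.2465

€2.25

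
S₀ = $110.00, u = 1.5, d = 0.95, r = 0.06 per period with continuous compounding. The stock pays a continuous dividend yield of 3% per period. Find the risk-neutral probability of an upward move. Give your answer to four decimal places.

Per-period risk-free factor R = e^0.06 = 1.0618; dividend-adjusted growth = e^(0.06−0.03) = 1.0305.
Risk-neutral probability p = (1.0305 − 0.95)/(1.5 − 0.95) = 0.0805/0.5500 = 0.1463

p = 0.1463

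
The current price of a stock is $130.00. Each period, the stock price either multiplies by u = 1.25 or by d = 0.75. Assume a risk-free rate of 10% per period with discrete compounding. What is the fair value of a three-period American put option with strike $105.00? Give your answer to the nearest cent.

Risk-neutral probability p = (1 + 0.1 − 0.75)/(1.25 − 0.75) = 0.3500/0.5000 = 0.7000
Terminal stock prices: S_uuu = 253.9, S_uud = 152.3, S_udd = 91.41, S_ddd = 54.84
Terminal payoffs (K − S): max(-148.9, 0) = 0, max(-47.34, 0) = 0, max(13.59, 0) = 13.59, max(50.16, 0) = 50.16
Node uu (S = 203.1): continuation = 1/1.1·[0.7000·0.0000 + 0.3000·0.0000] = 0.0000; exercise value = 0.0000 ≤ continuation, so V_uu = 0.0000
Node ud (S = 121.9): continuation = 1/1.1·[0.7000·0.0000 + 0.3000·13.5938] = 3.7074; exercise value = 0.0000 ≤ continuation, so V_ud = 3.7074
Node dd (S = 73.12): continuation = 1/1.1·[0.7000·13.5938 + 0.3000·50.1562] = 22.3295; exercise value = 31.8750 > continuation, so V_dd = 31.8750 (exercise)
Node u (S = 162.5): continuation = 1/1.1·[0.7000·0.0000 + 0.3000·3.7074] = 1.0111; exercise value = 0.0000 ≤ continuation, so V_u = 1.0111
Node d (S = 97.5): continuation = 1/1.1·[0.7000·3.7074 + 0.3000·31.8750] = 11.0524; exercise value = 7.5000 ≤ continuation, so V_d = 11.0524
Node 0 (S = 130): continuation = 1/1.1·[0.7000·1.0111 + 0.3000·11.0524] = 3.6577; exercise value = 0.0000 ≤ continuation, so V_0 = 3.6577

$3.66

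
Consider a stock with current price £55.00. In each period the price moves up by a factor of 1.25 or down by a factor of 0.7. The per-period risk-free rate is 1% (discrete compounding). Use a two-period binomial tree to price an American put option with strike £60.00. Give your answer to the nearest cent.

Risk-neutral probability p = (1 + 0.01 − 0.7)/(1.25 − 0.7) = 0.3100/0.5500 = 0.5636
Terminal stock prices: S_uu = 85.94, S_ud = 48.12, S_dd = 26.95
Terminal payoffs (K − S): max(-25.94, 0) = 0, max(11.88, 0) = 11.88, max(33.05, 0) = 33.05
Node u (S = 68.75): continuation = 1/1.01·[0.5636·0.0000 + 0.4364·11.8750] = 5.1305; exercise value = 0.0000 ≤ continuation, so V_u = 5.1305
Node d (S = 38.5): continuation = 1/1.01·[0.5636·11.8750 + 0.4364·33.0500] = 20.9059; exercise value = 21.5000 > continuation, so V_d = 21.5000 (exercise)
Node 0 (S = 55): continuation = 1/1.01·[0.5636·5.1305 + 0.4364·21.5000] = 12.1520; exercise value = 5.0000 ≤ continuation, so V_0 = 12.1520

£12.15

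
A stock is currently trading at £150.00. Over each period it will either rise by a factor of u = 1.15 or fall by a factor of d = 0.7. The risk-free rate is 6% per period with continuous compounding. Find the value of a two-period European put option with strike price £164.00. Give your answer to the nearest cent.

Risk-neutral probability p = (e^0.06 − 0.7)/(1.15 − 0.7) = 0.3618/0.4500 = 0.8041
Terminal stock prices: S_uu = 198.4, S_ud = 120.7, S_dd = 73.5
Terminal payoffs (K − S): max(-34.37, 0) = 0, max(43.25, 0) = 43.25, max(90.5, 0) = 90.5
Node u (S = 172.5): V_u = e^(−0.06)·[0.8041·0.0000 + 0.1959·43.2500] = 7.9800
Node d (S = 105): V_d = e^(−0.06)·[0.8041·43.2500 + 0.1959·90.5000] = 49.4494
Node 0 (S = 150): V_0 = e^(−0.06)·[0.8041·7.9800 + 0.1959·49.4494] = 15.1668

£15.17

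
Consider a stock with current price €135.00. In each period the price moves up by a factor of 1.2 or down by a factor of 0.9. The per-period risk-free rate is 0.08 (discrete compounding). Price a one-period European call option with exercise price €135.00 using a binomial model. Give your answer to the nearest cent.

€15.00

Risk-neutral probability p = (1 + 0.08 − 0.9)/(1.2 − 0.9) = 0.1800/0.3000 = 0.6000
Terminal stock prices: S_u = 162, S_d = 121.5
Terminal payoffs (S − K): max(27, 0) = 27, max(-13.5, 0) = 0
Node 0 (S = 135): V_0 = 1/1.08·[0.6000·27.0000 + 0.4000·0.0000] = 15.0000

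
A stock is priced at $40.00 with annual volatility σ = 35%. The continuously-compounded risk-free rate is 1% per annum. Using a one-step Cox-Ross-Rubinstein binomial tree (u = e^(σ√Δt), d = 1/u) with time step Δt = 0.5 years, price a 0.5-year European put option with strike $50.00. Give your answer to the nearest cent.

CRR parameters: u = e^(σ√Δt) = e^(0.35·√0.5) = 1.2808, d = 1/u = 0.7808
Per-period rate: rΔt = 0.01·0.5 = 0.005, so R = e^0.005 = 1.0050
Risk-neutral probability p = (e^0.005 − 0.7808)/(1.2808 − 0.7808) = 0.2243/0.5000 = 0.4485
Terminal stock prices: S_u = 51.23, S_d = 31.23
Terminal payoffs (K − S): max(-1.232, 0) = 0, max(18.77, 0) = 18.77
Node 0 (S = 40): V_0 = e^(−0.005)·[0.4485·0.0000 + 0.5515·18.7696] = 10.3004

$10.30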